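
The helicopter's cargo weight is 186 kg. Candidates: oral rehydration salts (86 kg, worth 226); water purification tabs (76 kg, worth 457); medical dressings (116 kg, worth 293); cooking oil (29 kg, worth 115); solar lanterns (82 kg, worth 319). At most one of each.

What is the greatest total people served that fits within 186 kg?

776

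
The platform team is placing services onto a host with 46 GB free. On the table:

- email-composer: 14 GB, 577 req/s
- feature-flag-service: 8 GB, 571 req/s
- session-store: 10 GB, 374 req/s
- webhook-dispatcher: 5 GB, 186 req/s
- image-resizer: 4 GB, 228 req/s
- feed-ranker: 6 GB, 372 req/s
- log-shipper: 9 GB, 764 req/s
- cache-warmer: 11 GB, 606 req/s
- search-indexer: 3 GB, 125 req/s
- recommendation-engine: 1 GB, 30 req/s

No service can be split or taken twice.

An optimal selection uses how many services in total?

Optimal total is 2852.
feature-flag-service + webhook-dispatcher + image-resizer + feed-ranker + log-shipper + cache-warmer + search-indexer hits 2852 at 46 GB.
Every optimal selection uses 7 services.

7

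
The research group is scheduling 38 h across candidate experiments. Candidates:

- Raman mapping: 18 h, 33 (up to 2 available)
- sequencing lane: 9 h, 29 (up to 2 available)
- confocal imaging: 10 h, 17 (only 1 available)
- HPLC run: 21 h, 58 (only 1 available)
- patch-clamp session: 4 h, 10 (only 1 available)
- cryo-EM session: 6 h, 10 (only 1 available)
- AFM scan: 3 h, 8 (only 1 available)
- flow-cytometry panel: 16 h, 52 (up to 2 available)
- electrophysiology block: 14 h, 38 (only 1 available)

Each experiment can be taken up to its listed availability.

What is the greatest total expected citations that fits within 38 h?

120

Density check — flow-cytometry panel 3.25, sequencing lane 3.22, HPLC run 2.76, electrophysiology block 2.71 are the best per h.
The ratio heuristic lands on AFM scan + 2×flow-cytometry panel (112) but leaves 3 h idle.
Replace AFM scan and flow-cytometry panel with 2×sequencing lane + patch-clamp session: the trade gains 8 net, giving 120 at 38 h.
Nothing else within 38 h beats 120.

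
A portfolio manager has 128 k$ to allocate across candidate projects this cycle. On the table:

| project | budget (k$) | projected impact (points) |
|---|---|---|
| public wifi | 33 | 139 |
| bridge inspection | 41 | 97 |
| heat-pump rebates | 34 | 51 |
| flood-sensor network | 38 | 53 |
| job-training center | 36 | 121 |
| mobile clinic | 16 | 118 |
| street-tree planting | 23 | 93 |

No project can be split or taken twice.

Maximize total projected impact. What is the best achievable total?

The ratio heuristic lands on public wifi + job-training center + mobile clinic + street-tree planting (471) but leaves 20 k$ idle.
Replace street-tree planting with bridge inspection: the trade gains 4 net, giving 475 at 126 k$.

475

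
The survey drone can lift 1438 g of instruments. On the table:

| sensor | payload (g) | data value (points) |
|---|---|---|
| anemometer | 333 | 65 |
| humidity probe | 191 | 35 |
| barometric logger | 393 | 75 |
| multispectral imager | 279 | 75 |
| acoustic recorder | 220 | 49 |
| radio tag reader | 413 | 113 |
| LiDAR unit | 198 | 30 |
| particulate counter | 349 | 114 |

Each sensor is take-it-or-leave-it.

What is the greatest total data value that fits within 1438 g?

377

By data value per g: particulate counter 0.33, radio tag reader 0.27, multispectral imager 0.27, acoustic recorder 0.22 lead.
Filling by ratio: multispectral imager + acoustic recorder + radio tag reader + particulate counter for 351, with 177 g left unused.
Replace acoustic recorder with barometric logger: the trade gains 26 net, giving 377 at 1434 g.
Runner-up anemometer + multispectral imager + radio tag reader + particulate counter tops out at 367.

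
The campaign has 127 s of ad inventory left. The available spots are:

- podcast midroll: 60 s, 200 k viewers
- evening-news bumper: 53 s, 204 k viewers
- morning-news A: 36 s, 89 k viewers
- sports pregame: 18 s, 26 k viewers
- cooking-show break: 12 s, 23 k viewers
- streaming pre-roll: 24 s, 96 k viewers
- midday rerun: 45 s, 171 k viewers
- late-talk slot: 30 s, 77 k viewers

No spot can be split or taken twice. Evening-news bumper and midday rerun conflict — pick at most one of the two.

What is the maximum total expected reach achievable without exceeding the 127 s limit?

Podcast midroll + evening-news bumper + cooking-show break uses 125 of the 127 s and totals 427.

427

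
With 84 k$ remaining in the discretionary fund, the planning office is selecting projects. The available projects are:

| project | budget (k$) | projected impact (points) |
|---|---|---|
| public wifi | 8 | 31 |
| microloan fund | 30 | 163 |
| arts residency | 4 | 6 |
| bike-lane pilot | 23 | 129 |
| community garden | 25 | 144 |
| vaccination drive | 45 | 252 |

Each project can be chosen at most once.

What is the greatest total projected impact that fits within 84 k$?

446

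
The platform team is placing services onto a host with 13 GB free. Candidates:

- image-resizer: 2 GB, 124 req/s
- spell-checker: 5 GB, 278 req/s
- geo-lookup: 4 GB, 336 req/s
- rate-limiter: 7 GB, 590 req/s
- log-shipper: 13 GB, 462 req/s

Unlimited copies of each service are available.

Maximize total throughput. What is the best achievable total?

Taking image-resizer + geo-lookup + rate-limiter: 13 GB used, 1050 in throughput.
That's the maximum — no swap from here does better than 1050.

1050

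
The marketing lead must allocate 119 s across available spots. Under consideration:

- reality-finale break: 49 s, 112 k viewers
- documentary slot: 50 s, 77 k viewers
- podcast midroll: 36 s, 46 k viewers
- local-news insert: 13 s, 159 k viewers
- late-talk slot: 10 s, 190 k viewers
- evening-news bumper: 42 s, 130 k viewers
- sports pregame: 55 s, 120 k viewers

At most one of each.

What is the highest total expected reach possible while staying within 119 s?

Taking reality-finale break + local-news insert + late-talk slot + evening-news bumper: 114 s used, 591 in expected reach.
Next best is documentary slot + local-news insert + late-talk slot + evening-news bumper at 556 (115 s) — short by 35.

591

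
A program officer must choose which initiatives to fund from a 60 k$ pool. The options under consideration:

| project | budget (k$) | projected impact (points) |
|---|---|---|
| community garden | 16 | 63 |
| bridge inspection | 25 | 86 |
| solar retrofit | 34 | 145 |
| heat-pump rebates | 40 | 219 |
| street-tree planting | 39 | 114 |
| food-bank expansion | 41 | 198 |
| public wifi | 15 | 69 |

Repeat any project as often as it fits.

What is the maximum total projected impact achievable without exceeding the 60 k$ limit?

288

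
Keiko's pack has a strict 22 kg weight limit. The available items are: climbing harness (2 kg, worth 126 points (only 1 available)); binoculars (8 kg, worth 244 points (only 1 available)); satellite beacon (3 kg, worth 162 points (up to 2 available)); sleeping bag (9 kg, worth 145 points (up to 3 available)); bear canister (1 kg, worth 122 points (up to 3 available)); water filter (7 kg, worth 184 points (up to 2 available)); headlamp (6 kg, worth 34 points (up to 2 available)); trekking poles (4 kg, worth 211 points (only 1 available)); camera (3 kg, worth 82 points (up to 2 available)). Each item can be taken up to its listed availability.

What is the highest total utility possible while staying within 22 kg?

The ratio heuristic lands on climbing harness + 2×satellite beacon + 3×bear canister + trekking poles + 2×camera (1191) but leaves 1 kg idle.
Dropping 2×camera frees 6 kg; slotting in water filter (7 kg) lifts the total to 1211 at 22 kg.
Nothing else within 22 kg beats 1211.

1211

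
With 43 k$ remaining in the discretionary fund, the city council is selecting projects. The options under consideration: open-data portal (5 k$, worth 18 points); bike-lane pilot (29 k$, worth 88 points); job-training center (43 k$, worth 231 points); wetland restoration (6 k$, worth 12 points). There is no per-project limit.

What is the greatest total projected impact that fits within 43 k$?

231

By projected impact per k$: job-training center 5.37, open-data portal 3.60, bike-lane pilot 3.03 lead.
Best packing: job-training center — 43 k$, 231 total.
That's the maximum — no swap from here does better than 231.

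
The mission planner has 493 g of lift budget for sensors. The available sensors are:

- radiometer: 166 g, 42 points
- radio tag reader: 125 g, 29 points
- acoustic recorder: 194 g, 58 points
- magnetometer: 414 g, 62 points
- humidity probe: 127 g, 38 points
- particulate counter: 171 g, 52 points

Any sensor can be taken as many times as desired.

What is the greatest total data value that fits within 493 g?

Taking the top-ratio sensors first gives humidity probe + 2×particulate counter for 142 (469 g).
The 171 g tied up in particulate counter is better spent on acoustic recorder — total rises to 148 (492 g).
That's the maximum — no swap from here does better than 148.

148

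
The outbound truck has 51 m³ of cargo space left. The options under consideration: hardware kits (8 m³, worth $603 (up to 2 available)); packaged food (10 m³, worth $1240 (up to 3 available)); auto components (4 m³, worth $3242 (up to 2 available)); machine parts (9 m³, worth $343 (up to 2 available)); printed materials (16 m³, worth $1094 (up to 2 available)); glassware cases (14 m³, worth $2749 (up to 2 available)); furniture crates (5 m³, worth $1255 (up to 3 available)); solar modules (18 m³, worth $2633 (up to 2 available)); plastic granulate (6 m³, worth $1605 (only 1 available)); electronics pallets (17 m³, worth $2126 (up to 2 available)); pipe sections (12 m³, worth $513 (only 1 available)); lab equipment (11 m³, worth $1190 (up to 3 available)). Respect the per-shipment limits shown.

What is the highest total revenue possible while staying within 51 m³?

15747

A density-first pass picks hardware kits + 2×auto components + glassware cases + 3×furniture crates + plastic granulate — 15206 at 51 m³.
The 14 m³ tied up in hardware kits and plastic granulate is better spent on glassware cases — total rises to 15747 (51 m³).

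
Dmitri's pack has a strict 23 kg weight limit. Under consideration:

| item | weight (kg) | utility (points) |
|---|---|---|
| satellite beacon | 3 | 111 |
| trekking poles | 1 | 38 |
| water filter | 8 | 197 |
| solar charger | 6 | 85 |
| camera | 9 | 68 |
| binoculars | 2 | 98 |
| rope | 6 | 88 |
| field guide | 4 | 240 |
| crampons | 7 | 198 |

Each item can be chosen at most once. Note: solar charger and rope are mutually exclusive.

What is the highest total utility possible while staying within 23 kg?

784

Greedy by ratio would take satellite beacon + trekking poles + binoculars + rope + field guide + crampons: 23 kg used, total 773.
Dropping binoculars and rope frees 8 kg; slotting in water filter (8 kg) lifts the total to 784 at 23 kg.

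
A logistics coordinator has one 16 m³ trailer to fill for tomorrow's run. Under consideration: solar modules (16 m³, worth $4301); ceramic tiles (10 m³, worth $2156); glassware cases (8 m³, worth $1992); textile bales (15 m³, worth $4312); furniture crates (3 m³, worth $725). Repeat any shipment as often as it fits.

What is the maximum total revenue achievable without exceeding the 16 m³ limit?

4312

Ranking by ratio (revenue/m³): textile bales 287.47, solar modules 268.81, glassware cases 249.00, furniture crates 241.67.
The ratio ordering already packs tightly: textile bales, 15 m³, 4312.
Nothing else within 16 m³ beats 4312.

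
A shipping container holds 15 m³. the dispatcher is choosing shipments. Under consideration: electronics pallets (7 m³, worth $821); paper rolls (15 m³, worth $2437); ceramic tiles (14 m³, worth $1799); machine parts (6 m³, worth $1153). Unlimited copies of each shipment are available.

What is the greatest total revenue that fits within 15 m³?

2437

Density check — machine parts 192.17, paper rolls 162.47, ceramic tiles 128.50 are the best per m³.
Taking the top-ratio shipments first gives 2×machine parts for 2306 (12 m³).
Replace 2×machine parts with paper rolls: the trade gains 131 net, giving 2437 at 15 m³.
Nothing else within 15 m³ beats 2437.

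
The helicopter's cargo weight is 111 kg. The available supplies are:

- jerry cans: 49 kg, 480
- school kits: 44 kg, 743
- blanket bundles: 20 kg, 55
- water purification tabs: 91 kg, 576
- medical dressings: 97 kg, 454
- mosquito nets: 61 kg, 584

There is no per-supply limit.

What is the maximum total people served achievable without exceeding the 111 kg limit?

1541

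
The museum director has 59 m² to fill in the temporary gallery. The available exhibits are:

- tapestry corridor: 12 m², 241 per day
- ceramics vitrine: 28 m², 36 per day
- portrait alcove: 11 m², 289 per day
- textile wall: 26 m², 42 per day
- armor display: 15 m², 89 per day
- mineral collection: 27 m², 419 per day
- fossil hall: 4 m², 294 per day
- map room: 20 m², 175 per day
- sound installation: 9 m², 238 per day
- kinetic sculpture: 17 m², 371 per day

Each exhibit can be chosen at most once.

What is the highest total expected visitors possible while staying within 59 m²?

1433

By expected visitors per m²: fossil hall 73.50, sound installation 26.44, portrait alcove 26.27, kinetic sculpture 21.82 lead.
The ratio ordering already packs tightly: tapestry corridor + portrait alcove + fossil hall + sound installation + kinetic sculpture, 53 m², 1433.
That's the maximum — no swap from here does better than 1433.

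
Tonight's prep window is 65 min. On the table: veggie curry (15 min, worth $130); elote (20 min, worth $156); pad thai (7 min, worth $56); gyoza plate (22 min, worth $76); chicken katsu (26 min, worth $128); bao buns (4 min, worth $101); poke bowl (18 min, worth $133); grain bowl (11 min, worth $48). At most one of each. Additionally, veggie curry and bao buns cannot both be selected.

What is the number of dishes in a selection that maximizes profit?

The maximum profit within 65 min is 494.
For example elote + pad thai + bao buns + poke bowl + grain bowl achieves it, using 60 min.
Any selection reaching 494 contains exactly 5 dishes.

5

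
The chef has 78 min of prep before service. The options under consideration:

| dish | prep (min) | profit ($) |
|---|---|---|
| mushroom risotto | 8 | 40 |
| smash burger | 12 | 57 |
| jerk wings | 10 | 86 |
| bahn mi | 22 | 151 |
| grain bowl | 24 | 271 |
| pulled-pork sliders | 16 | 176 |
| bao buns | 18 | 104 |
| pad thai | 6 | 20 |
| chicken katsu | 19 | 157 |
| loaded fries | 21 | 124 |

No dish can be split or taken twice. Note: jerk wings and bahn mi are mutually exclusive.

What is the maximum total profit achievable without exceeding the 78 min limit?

By profit per min: grain bowl 11.29, pulled-pork sliders 11.00, jerk wings 8.60 lead.
Taking mushroom risotto + jerk wings + grain bowl + pulled-pork sliders + chicken katsu: 77 min used, 730 in profit.
Nothing else feasible within 78 min beats 730.

730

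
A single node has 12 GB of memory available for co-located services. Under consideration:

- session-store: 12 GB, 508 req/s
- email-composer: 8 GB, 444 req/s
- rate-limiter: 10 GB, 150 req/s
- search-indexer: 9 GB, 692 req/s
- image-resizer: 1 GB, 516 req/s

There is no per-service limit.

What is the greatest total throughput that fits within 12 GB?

Taking 12×image-resizer: 12 GB used, 6192 in throughput.
That's the maximum — no swap from here does better than 6192.

6192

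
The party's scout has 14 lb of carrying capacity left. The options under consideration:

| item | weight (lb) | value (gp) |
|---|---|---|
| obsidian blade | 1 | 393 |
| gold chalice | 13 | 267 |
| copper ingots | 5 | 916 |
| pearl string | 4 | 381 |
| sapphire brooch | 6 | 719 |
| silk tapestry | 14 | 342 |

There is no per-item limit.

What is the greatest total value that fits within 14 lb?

Taking 14×obsidian blade: 14 lb used, 5502 in value.

5502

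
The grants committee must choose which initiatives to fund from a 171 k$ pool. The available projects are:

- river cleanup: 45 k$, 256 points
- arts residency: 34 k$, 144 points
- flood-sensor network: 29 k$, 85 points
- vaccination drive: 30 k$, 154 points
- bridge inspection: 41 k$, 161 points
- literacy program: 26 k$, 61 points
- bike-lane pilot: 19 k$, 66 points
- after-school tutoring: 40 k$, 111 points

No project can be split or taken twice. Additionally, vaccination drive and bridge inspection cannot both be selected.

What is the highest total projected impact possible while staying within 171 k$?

River cleanup + arts residency + vaccination drive + bike-lane pilot + after-school tutoring uses 168 of the 171 k$ and totals 731.
The closest alternative, river cleanup + arts residency + flood-sensor network + bridge inspection + bike-lane pilot, reaches only 712.

731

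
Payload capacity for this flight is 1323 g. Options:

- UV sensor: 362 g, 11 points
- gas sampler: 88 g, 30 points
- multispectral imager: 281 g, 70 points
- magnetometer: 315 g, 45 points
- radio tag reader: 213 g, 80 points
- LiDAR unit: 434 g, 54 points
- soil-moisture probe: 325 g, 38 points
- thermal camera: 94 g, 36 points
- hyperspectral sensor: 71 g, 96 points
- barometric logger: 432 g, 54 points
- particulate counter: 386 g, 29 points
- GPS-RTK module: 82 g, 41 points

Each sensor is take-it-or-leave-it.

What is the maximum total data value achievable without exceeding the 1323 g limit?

407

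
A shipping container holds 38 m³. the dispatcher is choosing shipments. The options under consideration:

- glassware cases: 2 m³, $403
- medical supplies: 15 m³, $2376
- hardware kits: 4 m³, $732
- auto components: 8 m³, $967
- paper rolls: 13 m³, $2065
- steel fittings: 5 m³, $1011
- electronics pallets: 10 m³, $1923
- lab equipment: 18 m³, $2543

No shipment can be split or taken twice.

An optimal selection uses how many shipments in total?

5

Best achievable revenue is 6445.
One optimal bundle: glassware cases + medical supplies + hardware kits + steel fittings + electronics pallets (36 m³).
All optima have 5 shipments.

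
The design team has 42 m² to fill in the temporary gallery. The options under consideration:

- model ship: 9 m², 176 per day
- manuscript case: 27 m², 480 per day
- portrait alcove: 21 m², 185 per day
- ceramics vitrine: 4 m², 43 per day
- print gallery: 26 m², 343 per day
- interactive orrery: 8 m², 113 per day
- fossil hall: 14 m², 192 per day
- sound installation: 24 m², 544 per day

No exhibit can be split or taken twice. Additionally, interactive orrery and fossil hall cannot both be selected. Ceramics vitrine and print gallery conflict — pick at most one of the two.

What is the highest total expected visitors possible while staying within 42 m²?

833

Taking model ship + interactive orrery + sound installation: 41 m² used, 833 in expected visitors.
Every other selection either busts 42 m² or breaks a pairing rule or fails to beat 833.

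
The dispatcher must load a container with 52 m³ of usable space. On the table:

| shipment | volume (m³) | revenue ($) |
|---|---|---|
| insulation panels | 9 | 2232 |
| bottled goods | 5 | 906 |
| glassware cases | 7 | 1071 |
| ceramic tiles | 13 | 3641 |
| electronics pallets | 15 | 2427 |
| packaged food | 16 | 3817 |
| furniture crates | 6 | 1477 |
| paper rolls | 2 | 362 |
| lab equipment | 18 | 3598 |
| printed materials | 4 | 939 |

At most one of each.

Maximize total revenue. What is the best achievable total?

12468

Insulation panels + ceramic tiles + packaged food + furniture crates + paper rolls + printed materials uses 50 of the 52 m³ and totals 12468.
That's the maximum — no swap from here does better than 12468.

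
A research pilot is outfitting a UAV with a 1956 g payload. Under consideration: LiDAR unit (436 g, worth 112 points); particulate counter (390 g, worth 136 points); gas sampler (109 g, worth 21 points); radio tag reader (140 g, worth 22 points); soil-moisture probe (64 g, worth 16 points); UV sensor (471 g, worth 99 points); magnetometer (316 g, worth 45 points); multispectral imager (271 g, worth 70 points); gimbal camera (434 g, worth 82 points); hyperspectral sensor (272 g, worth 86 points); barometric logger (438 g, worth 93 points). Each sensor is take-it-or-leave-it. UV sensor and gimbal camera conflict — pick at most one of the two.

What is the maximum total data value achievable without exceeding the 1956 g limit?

Ranking by ratio (data value/g): particulate counter 0.35, hyperspectral sensor 0.32, multispectral imager 0.26, LiDAR unit 0.26.
Taking the top-ratio sensors first gives LiDAR unit + particulate counter + soil-moisture probe + multispectral imager + hyperspectral sensor + barometric logger for 513 (1871 g).
Replace soil-moisture probe and barometric logger with gas sampler + UV sensor: the trade gains 11 net, giving 524 at 1949 g.

524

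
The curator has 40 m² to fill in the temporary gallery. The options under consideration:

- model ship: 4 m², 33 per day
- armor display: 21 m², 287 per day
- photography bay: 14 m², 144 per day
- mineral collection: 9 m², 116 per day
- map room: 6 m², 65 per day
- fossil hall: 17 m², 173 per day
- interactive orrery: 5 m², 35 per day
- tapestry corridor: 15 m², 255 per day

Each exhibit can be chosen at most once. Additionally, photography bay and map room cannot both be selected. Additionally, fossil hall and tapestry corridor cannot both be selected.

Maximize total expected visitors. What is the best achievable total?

Model ship + armor display + tapestry corridor uses 40 of the 40 m² and totals 575.
Every other selection either busts 40 m² or breaks a pairing rule or fails to beat 575.

575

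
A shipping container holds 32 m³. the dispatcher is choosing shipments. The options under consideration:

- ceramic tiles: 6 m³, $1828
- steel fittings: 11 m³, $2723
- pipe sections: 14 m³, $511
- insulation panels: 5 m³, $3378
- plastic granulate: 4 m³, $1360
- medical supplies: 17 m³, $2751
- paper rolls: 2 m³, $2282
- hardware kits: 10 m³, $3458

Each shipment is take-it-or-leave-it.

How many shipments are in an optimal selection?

5

The maximum revenue within 32 m³ is 13201.
For example steel fittings + insulation panels + plastic granulate + paper rolls + hardware kits achieves it, using 32 m³.
All optima have 5 shipments.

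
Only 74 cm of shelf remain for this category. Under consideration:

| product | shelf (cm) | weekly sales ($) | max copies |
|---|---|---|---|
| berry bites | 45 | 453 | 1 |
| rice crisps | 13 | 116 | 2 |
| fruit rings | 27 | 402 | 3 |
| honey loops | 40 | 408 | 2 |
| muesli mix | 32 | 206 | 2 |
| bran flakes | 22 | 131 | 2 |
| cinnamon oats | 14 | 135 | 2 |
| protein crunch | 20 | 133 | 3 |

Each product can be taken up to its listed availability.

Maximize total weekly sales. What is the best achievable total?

939

Taking 2×fruit rings + cinnamon oats: 68 cm used, 939 in weekly sales.
The spare 6 cm is too small for any remaining product, and no exchange beats 939.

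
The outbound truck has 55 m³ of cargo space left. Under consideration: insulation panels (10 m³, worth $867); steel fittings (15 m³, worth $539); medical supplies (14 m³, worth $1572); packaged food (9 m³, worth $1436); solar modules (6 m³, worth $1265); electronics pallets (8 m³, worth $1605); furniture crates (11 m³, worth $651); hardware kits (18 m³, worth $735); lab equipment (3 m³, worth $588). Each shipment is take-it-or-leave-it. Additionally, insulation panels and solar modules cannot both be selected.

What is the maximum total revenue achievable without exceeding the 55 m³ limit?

Medical supplies + packaged food + solar modules + electronics pallets + furniture crates + lab equipment uses 51 of the 55 m³ and totals 7117.
The closest alternative, steel fittings + medical supplies + packaged food + solar modules + electronics pallets + lab equipment, reaches only 7005.

7117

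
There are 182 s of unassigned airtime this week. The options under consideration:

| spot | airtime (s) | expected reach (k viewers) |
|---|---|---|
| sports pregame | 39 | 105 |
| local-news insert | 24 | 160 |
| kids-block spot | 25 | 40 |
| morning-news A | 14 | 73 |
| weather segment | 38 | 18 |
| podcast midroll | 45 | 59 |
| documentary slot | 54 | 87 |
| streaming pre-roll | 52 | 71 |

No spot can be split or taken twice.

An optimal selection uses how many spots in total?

The maximum expected reach within 182 s is 484.
One optimal bundle: sports pregame + local-news insert + morning-news A + podcast midroll + documentary slot (176 s).
Any selection reaching 484 contains exactly 5 spots.

5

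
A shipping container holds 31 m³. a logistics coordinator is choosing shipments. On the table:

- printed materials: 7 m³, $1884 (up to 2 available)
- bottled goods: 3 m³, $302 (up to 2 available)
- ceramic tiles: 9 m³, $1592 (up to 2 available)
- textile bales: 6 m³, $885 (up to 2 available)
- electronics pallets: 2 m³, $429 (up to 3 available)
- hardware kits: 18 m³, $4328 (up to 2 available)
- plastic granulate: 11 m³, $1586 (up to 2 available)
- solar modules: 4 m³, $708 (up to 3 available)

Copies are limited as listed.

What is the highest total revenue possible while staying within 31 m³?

Ranking by ratio (revenue/m³): printed materials 269.14, hardware kits 240.44, electronics pallets 214.50.
Taking the top-ratio shipments first gives 2×printed materials + bottled goods + 3×electronics pallets + 2×solar modules for 6773 (31 m³).
Replace printed materials and bottled goods and 2×solar modules with hardware kits: the trade gains 726 net, giving 7499 at 31 m³.
Every other selection either busts 31 m³ or exceeds an availability limit or fails to beat 7499.

7499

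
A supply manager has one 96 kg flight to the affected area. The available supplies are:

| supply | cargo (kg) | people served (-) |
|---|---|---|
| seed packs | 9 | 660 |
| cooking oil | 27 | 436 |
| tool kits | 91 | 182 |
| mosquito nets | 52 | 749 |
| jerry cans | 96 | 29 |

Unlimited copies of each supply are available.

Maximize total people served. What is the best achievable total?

6600

Taking 10×seed packs: 90 kg used, 6600 in people served.
The spare 6 kg is too small for any remaining supply, and no exchange beats 6600.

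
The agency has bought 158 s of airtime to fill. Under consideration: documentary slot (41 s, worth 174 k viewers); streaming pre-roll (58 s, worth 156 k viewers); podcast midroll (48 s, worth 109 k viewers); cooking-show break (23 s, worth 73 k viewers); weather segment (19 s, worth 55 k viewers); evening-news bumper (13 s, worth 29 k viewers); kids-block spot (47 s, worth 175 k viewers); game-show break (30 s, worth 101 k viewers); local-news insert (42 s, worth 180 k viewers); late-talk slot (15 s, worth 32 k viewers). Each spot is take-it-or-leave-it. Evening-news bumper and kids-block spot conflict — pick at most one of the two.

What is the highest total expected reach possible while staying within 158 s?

602

By expected reach per s: local-news insert 4.29, documentary slot 4.24, kids-block spot 3.72 lead.
Documentary slot + cooking-show break + kids-block spot + local-news insert uses 153 of the 158 s and totals 602.
The closest alternative, documentary slot + weather segment + kids-block spot + local-news insert, reaches only 584.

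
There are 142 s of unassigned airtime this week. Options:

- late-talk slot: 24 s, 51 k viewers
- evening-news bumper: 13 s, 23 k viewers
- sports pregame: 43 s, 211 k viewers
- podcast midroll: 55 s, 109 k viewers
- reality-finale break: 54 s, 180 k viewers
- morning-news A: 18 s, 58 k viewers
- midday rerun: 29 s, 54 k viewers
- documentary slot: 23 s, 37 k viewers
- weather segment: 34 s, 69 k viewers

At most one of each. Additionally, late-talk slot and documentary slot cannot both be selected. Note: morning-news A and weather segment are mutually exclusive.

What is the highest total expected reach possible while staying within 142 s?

500

Density check — sports pregame 4.91, reality-finale break 3.33, morning-news A 3.22, late-talk slot 2.12 are the best per s.
Best packing: late-talk slot + sports pregame + reality-finale break + morning-news A — 139 s, 500 total.
Next best is sports pregame + reality-finale break + morning-news A + documentary slot at 486 (138 s) — short by 14.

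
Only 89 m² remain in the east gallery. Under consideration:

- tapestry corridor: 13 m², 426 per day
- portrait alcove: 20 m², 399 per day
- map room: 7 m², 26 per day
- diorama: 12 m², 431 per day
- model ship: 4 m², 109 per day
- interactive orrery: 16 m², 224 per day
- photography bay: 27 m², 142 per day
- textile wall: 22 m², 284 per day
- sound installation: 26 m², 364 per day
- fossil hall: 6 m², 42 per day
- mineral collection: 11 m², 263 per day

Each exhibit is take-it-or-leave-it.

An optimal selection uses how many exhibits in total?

6

Best achievable expected visitors is 1992.
One optimal bundle: tapestry corridor + portrait alcove + diorama + model ship + sound installation + mineral collection (86 m²).
Any selection reaching 1992 contains exactly 6 exhibits.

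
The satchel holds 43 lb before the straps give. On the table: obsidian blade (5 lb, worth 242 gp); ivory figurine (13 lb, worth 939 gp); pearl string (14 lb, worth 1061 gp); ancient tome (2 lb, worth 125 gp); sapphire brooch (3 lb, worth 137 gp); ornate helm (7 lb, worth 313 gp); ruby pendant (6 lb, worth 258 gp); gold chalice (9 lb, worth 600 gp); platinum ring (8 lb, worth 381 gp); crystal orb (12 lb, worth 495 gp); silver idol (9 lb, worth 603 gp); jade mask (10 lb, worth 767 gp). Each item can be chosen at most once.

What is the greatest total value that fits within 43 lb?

3034

Greedy by ratio would take ivory figurine + pearl string + ancient tome + sapphire brooch + jade mask: 42 lb used, total 3029.
Dropping pearl string and sapphire brooch frees 17 lb; slotting in gold chalice + silver idol (18 lb) lifts the total to 3034 at 43 lb.
The closest alternative, pearl string + gold chalice + silver idol + jade mask, reaches only 3031.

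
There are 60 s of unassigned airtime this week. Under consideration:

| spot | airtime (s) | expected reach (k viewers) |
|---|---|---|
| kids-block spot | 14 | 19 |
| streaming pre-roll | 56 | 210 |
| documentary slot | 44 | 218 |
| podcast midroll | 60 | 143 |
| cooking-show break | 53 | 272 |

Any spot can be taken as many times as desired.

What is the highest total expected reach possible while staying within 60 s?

By expected reach per s: cooking-show break 5.13, documentary slot 4.95, streaming pre-roll 3.75, podcast midroll 2.38 lead.
The ratio ordering already packs tightly: cooking-show break, 53 s, 272.
Every other selection either busts 60 s or fails to beat 272.

272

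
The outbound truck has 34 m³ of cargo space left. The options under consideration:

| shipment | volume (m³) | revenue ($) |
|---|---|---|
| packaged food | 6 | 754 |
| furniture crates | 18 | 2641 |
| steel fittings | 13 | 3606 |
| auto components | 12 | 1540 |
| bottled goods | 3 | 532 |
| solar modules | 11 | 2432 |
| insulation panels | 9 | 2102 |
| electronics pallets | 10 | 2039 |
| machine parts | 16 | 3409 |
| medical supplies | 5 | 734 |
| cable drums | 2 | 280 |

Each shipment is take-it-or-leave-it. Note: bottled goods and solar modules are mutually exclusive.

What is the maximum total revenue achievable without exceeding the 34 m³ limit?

Best packing: steel fittings + solar modules + insulation panels — 33 m³, 8140 total.
The closest alternative, steel fittings + solar modules + electronics pallets, reaches only 8077.

8140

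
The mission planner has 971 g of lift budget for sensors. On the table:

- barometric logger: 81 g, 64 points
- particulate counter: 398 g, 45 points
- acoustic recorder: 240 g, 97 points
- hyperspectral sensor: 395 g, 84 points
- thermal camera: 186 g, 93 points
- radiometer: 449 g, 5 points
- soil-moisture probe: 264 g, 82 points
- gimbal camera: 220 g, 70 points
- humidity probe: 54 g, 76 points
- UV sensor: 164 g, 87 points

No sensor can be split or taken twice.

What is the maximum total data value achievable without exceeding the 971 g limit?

487

Best packing: barometric logger + acoustic recorder + thermal camera + gimbal camera + humidity probe + UV sensor — 945 g, 487 total.
Nothing else within 971 g beats 487.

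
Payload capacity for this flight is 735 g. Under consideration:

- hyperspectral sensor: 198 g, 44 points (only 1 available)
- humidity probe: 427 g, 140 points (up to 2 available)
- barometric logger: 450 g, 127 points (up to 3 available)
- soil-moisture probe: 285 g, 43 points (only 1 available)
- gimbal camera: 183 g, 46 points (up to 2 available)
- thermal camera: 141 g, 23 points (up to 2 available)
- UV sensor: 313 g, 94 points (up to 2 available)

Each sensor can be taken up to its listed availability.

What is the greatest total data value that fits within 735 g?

188

Taking the top-ratio sensors first gives humidity probe + gimbal camera for 186 (610 g).
Dropping humidity probe and gimbal camera frees 610 g; slotting in 2×UV sensor (626 g) lifts the total to 188 at 626 g.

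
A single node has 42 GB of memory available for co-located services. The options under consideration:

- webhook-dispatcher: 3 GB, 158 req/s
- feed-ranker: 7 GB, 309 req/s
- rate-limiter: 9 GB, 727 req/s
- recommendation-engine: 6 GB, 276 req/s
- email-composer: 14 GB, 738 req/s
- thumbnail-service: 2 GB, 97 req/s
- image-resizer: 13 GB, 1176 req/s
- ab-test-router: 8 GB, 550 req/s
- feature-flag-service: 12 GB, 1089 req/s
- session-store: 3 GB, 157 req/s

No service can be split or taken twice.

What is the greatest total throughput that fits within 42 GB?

3542

Density check — feature-flag-service 90.75, image-resizer 90.46, rate-limiter 80.78, ab-test-router 68.75 are the best per GB.
Taking rate-limiter + image-resizer + ab-test-router + feature-flag-service: 42 GB used, 3542 in throughput.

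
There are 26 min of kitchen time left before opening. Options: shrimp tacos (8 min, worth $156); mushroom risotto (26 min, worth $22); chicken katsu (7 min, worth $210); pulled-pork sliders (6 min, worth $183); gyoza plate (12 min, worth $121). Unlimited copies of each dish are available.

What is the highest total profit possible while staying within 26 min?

Ranking by ratio (profit/min): pulled-pork sliders 30.50, chicken katsu 30.00, shrimp tacos 19.50, gyoza plate 10.08.
A density-first pass picks 4×pulled-pork sliders — 732 at 24 min.
The 12 min tied up in 2×pulled-pork sliders is better spent on 2×chicken katsu — total rises to 786 (26 min).
Nothing else within 26 min beats 786.

786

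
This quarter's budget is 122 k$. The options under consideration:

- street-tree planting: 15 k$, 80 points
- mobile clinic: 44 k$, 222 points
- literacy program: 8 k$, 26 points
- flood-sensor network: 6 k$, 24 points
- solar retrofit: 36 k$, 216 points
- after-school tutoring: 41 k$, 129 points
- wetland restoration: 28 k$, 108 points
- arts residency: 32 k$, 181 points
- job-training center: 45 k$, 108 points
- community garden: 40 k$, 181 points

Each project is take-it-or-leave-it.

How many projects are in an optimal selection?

Best achievable projected impact is 645.
mobile clinic + literacy program + solar retrofit + arts residency hits 645 at 120 k$.
Every optimal selection uses 4 projects.

4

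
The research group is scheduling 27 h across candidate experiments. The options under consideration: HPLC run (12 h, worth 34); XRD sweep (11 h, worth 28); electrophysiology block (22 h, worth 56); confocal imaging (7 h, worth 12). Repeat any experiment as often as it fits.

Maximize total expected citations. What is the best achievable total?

2×HPLC run uses 24 of the 27 h and totals 68.
Every other selection either busts 27 h or fails to beat 68.

68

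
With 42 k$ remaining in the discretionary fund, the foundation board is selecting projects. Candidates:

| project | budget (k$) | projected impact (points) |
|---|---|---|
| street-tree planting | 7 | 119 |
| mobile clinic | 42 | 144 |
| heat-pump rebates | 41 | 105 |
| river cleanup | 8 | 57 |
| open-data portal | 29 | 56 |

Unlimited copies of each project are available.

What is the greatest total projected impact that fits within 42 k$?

714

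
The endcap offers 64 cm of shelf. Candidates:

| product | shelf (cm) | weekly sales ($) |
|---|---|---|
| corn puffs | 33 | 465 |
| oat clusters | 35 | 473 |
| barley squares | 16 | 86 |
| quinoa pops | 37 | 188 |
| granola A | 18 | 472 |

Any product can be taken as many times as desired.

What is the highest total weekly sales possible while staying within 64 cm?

By weekly sales per cm: granola A 26.22, corn puffs 14.09, oat clusters 13.51 lead.
Taking 3×granola A: 54 cm used, 1416 in weekly sales.
No other feasible combination exceeds 1416.

1416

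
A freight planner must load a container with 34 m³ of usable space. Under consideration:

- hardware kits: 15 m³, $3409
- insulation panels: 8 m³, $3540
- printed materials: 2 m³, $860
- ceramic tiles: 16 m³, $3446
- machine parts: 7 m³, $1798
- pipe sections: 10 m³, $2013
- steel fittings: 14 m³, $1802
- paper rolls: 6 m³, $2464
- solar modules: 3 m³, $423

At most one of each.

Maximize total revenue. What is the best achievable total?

10696

Taking the top-ratio shipments first gives insulation panels + printed materials + machine parts + pipe sections + paper rolls for 10675 (33 m³).
Replace machine parts and pipe sections with hardware kits + solar modules: the trade gains 21 net, giving 10696 at 34 m³.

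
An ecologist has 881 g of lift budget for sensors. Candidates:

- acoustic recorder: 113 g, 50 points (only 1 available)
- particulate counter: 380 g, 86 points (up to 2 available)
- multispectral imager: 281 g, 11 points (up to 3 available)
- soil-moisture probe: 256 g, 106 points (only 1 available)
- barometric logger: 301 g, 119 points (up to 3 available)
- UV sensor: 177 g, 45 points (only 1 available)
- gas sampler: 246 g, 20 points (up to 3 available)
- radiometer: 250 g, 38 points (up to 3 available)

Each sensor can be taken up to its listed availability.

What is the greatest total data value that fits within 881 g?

344

Filling by ratio: acoustic recorder + soil-moisture probe + barometric logger + UV sensor for 320, with 34 g left unused.
Replace acoustic recorder and UV sensor with barometric logger: the trade gains 24 net, giving 344 at 858 g.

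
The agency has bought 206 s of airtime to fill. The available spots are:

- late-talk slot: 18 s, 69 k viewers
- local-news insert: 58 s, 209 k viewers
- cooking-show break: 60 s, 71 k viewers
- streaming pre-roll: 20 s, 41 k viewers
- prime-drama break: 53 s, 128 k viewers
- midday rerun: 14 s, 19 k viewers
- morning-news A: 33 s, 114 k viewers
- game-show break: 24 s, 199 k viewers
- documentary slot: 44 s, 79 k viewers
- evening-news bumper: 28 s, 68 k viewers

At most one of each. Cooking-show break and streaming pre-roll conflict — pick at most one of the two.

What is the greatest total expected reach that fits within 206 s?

760

Greedy by ratio would take late-talk slot + local-news insert + streaming pre-roll + midday rerun + morning-news A + game-show break + evening-news bumper: 195 s used, total 719.
Dropping midday rerun and evening-news bumper frees 42 s; slotting in prime-drama break (53 s) lifts the total to 760 at 206 s.
Every other selection either busts 206 s or breaks a pairing rule or fails to beat 760.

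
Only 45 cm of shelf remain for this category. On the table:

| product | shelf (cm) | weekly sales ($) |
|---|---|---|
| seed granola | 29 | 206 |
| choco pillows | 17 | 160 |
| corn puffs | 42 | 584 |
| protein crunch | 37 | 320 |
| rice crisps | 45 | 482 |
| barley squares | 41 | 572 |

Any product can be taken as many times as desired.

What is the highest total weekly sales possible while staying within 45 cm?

The ratio heuristic lands on barley squares (572) but leaves 4 cm idle.
Replace barley squares with corn puffs: the trade gains 12 net, giving 584 at 42 cm.

584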